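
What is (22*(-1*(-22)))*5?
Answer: 2420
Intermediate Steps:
(22*(-1*(-22)))*5 = (22*22)*5 = 484*5 = 2420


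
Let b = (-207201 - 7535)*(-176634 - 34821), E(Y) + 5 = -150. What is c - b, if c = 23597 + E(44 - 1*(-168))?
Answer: -45406977438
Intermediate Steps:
E(Y) = -155 (E(Y) = -5 - 150 = -155)
b = 45407000880 (b = -214736*(-211455) = 45407000880)
c = 23442 (c = 23597 - 155 = 23442)
c - b = 23442 - 1*45407000880 = 23442 - 45407000880 = -45406977438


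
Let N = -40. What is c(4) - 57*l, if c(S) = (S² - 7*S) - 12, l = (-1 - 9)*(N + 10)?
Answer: -17124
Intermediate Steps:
l = 300 (l = (-1 - 9)*(-40 + 10) = -10*(-30) = 300)
c(S) = -12 + S² - 7*S
c(4) - 57*l = (-12 + 4² - 7*4) - 57*300 = (-12 + 16 - 28) - 17100 = -24 - 17100 = -17124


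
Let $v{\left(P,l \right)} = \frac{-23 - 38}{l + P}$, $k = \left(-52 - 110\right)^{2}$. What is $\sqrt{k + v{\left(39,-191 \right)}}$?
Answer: $\frac{\sqrt{151587662}}{76} \approx 162.0$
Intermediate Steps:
$k = 26244$ ($k = \left(-162\right)^{2} = 26244$)
$v{\left(P,l \right)} = - \frac{61}{P + l}$
$\sqrt{k + v{\left(39,-191 \right)}} = \sqrt{26244 - \frac{61}{39 - 191}} = \sqrt{26244 - \frac{61}{-152}} = \sqrt{26244 - - \frac{61}{152}} = \sqrt{26244 + \frac{61}{152}} = \sqrt{\frac{3989149}{152}} = \frac{\sqrt{151587662}}{76}$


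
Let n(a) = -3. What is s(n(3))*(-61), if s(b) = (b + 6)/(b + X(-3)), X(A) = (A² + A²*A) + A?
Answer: 61/8 ≈ 7.6250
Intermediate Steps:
X(A) = A + A² + A³ (X(A) = (A² + A³) + A = A + A² + A³)
s(b) = (6 + b)/(-21 + b) (s(b) = (b + 6)/(b - 3*(1 - 3 + (-3)²)) = (6 + b)/(b - 3*(1 - 3 + 9)) = (6 + b)/(b - 3*7) = (6 + b)/(b - 21) = (6 + b)/(-21 + b))
s(n(3))*(-61) = ((6 - 3)/(-21 - 3))*(-61) = (3/(-24))*(-61) = -1/24*3*(-61) = -⅛*(-61) = 61/8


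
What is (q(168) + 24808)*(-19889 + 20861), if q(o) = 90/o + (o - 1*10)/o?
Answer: 168803676/7 ≈ 2.4115e+7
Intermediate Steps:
q(o) = 90/o + (-10 + o)/o (q(o) = 90/o + (o - 10)/o = 90/o + (-10 + o)/o)
(q(168) + 24808)*(-19889 + 20861) = ((80 + 168)/168 + 24808)*(-19889 + 20861) = ((1/168)*248 + 24808)*972 = (31/21 + 24808)*972 = (520999/21)*972 = 168803676/7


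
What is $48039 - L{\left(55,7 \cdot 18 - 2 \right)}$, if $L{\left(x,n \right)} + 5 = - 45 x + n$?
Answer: $50395$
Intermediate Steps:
$L{\left(x,n \right)} = -5 + n - 45 x$ ($L{\left(x,n \right)} = -5 + \left(- 45 x + n\right) = -5 + \left(n - 45 x\right) = -5 + n - 45 x$)
$48039 - L{\left(55,7 \cdot 18 - 2 \right)} = 48039 - \left(-5 + \left(7 \cdot 18 - 2\right) - 2475\right) = 48039 - \left(-5 + \left(126 - 2\right) - 2475\right) = 48039 - \left(-5 + 124 - 2475\right) = 48039 - -2356 = 48039 + 2356 = 50395$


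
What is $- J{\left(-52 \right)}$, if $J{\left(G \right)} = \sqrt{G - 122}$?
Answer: $- i \sqrt{174} \approx - 13.191 i$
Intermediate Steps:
$J{\left(G \right)} = \sqrt{-122 + G}$
$- J{\left(-52 \right)} = - \sqrt{-122 - 52} = - \sqrt{-174} = - i \sqrt{174}$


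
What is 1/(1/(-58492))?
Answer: -58492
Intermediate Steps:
1/(1/(-58492)) = 1/(-1/58492) = -58492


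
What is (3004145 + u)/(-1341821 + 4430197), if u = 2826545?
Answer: 2915345/1544188 ≈ 1.8879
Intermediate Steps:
(3004145 + u)/(-1341821 + 4430197) = (3004145 + 2826545)/(-1341821 + 4430197) = 5830690/3088376 = 5830690*(1/3088376) = 2915345/1544188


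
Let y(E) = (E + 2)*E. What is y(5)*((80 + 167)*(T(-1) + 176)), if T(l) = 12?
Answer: 1625260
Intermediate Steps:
y(E) = E*(2 + E) (y(E) = (2 + E)*E = E*(2 + E))
y(5)*((80 + 167)*(T(-1) + 176)) = (5*(2 + 5))*((80 + 167)*(12 + 176)) = (5*7)*(247*188) = 35*46436 = 1625260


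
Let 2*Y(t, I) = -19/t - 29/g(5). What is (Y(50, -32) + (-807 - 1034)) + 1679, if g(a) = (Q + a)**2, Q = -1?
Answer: -130477/800 ≈ -163.10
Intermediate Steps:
g(a) = (-1 + a)**2
Y(t, I) = -29/32 - 19/(2*t) (Y(t, I) = (-19/t - 29/(-1 + 5)**2)/2 = (-19/t - 29/(4**2))/2 = (-19/t - 29/16)/2 = (-29/16 - 19/t)/2 = -29/32 - 19/(2*t))
(Y(50, -32) + (-807 - 1034)) + 1679 = ((1/32)*(-304 - 29*50)/50 + (-807 - 1034)) + 1679 = ((1/32)*(1/50)*(-304 - 1450) - 1841) + 1679 = ((1/32)*(1/50)*(-1754) - 1841) + 1679 = (-877/800 - 1841) + 1679 = -1473677/800 + 1679 = -130477/800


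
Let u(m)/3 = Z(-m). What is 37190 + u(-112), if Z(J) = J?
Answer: 37526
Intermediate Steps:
u(m) = -3*m (u(m) = 3*(-m) = -3*m)
37190 + u(-112) = 37190 - 3*(-112) = 37190 + 336 = 37526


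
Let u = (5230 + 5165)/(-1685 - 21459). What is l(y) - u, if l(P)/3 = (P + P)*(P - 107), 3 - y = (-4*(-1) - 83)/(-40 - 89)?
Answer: -17485141765/11670888 ≈ -1498.2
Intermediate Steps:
u = -945/2104 (u = 10395/(-23144) = 10395*(-1/23144) = -945/2104 ≈ -0.44914)
y = 308/129 (y = 3 - (-4*(-1) - 83)/(-40 - 89) = 3 - (4 - 83)/(-129) = 3 - (-79)*(-1)/129 = 3 - 1*79/129 = 3 - 79/129 = 308/129 ≈ 2.3876)
l(P) = 6*P*(-107 + P) (l(P) = 3*((P + P)*(P - 107)) = 3*((2*P)*(-107 + P)) = 3*(2*P*(-107 + P)) = 6*P*(-107 + P))
l(y) - u = 6*(308/129)*(-107 + 308/129) - 1*(-945/2104) = 6*(308/129)*(-13495/129) + 945/2104 = -8312920/5547 + 945/2104 = -17485141765/11670888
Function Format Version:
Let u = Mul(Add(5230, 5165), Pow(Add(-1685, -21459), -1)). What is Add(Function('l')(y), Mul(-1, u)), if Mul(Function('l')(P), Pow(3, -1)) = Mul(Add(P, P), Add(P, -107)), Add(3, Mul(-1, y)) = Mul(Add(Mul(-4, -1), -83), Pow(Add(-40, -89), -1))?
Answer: Rational(-17485141765, 11670888) ≈ -1498.2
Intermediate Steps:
u = Rational(-945, 2104) (u = Mul(10395, Pow(-23144, -1)) = Mul(10395, Rational(-1, 23144)) = Rational(-945, 2104) ≈ -0.44914)
y = Rational(308, 129) (y = Add(3, Mul(-1, Mul(Add(Mul(-4, -1), -83), Pow(Add(-40, -89), -1)))) = Add(3, Mul(-1, Mul(Add(4, -83), Pow(-129, -1)))) = Add(3, Mul(-1, Mul(-79, Rational(-1, 129)))) = Add(3, Mul(-1, Rational(79, 129))) = Add(3, Rational(-79, 129)) = Rational(308, 129) ≈ 2.3876)
Function('l')(P) = Mul(6, P, Add(-107, P)) (Function('l')(P) = Mul(3, Mul(Add(P, P), Add(P, -107))) = Mul(3, Mul(Mul(2, P), Add(-107, P))) = Mul(3, Mul(2, P, Add(-107, P))) = Mul(6, P, Add(-107, P)))
Add(Function('l')(y), Mul(-1, u)) = Add(Mul(6, Rational(308, 129), Add(-107, Rational(308, 129))), Mul(-1, Rational(-945, 2104))) = Add(Mul(6, Rational(308, 129), Rational(-13495, 129)), Rational(945, 2104)) = Add(Rational(-8312920, 5547), Rational(945, 2104)) = Rational(-17485141765, 11670888)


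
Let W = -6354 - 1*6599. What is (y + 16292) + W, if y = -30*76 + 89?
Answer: 1148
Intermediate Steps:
y = -2191 (y = -2280 + 89 = -2191)
W = -12953 (W = -6354 - 6599 = -12953)
(y + 16292) + W = (-2191 + 16292) - 12953 = 14101 - 12953 = 1148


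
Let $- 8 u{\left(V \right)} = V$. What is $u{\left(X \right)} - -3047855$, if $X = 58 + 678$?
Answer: $3047763$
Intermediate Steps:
$X = 736$
$u{\left(V \right)} = - \frac{V}{8}$
$u{\left(X \right)} - -3047855 = \left(- \frac{1}{8}\right) 736 - -3047855 = -92 + 3047855 = 3047763$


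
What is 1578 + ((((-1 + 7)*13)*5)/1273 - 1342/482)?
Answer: 483359161/306793 ≈ 1575.5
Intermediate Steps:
1578 + ((((-1 + 7)*13)*5)/1273 - 1342/482) = 1578 + (((6*13)*5)*(1/1273) - 1342*1/482) = 1578 + ((78*5)*(1/1273) - 671/241) = 1578 + (390*(1/1273) - 671/241) = 1578 + (390/1273 - 671/241) = 1578 - 760193/306793 = 483359161/306793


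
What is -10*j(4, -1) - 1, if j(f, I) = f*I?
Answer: 39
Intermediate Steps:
j(f, I) = I*f
-10*j(4, -1) - 1 = -(-10)*4 - 1 = -10*(-4) - 1 = 40 - 1 = 39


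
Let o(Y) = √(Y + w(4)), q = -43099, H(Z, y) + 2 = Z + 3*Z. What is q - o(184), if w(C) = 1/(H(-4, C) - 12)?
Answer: -43099 - √165570/30 ≈ -43113.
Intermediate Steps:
H(Z, y) = -2 + 4*Z (H(Z, y) = -2 + (Z + 3*Z) = -2 + 4*Z)
w(C) = -1/30 (w(C) = 1/((-2 + 4*(-4)) - 12) = 1/((-2 - 16) - 12) = 1/(-18 - 12) = 1/(-30) = -1/30)
o(Y) = √(-1/30 + Y) (o(Y) = √(Y - 1/30) = √(-1/30 + Y))
q - o(184) = -43099 - √(-30 + 900*184)/30 = -43099 - √(-30 + 165600)/30 = -43099 - √165570/30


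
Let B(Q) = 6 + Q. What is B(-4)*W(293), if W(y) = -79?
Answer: -158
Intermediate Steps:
B(-4)*W(293) = (6 - 4)*(-79) = 2*(-79) = -158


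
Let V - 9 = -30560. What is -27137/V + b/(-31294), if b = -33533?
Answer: 1873691961/956062994 ≈ 1.9598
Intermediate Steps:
V = -30551 (V = 9 - 30560 = -30551)
-27137/V + b/(-31294) = -27137/(-30551) - 33533/(-31294) = -27137*(-1/30551) - 33533*(-1/31294) = 27137/30551 + 33533/31294 = 1873691961/956062994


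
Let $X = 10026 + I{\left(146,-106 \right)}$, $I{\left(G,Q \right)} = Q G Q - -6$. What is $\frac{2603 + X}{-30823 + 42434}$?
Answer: $\frac{1653091}{11611} \approx 142.37$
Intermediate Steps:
$I{\left(G,Q \right)} = 6 + G Q^{2}$ ($I{\left(G,Q \right)} = G Q Q + 6 = G Q^{2} + 6 = 6 + G Q^{2}$)
$X = 1650488$ ($X = 10026 + \left(6 + 146 \left(-106\right)^{2}\right) = 10026 + \left(6 + 146 \cdot 11236\right) = 10026 + \left(6 + 1640456\right) = 10026 + 1640462 = 1650488$)
$\frac{2603 + X}{-30823 + 42434} = \frac{2603 + 1650488}{-30823 + 42434} = \frac{1653091}{11611}$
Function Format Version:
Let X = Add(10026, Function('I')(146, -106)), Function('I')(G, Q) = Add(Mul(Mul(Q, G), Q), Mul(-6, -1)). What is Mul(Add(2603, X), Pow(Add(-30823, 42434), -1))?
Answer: Rational(1653091, 11611) ≈ 142.37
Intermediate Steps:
Function('I')(G, Q) = Add(6, Mul(G, Pow(Q, 2))) (Function('I')(G, Q) = Add(Mul(Mul(G, Q), Q), 6) = Add(Mul(G, Pow(Q, 2)), 6) = Add(6, Mul(G, Pow(Q, 2))))
X = 1650488 (X = Add(10026, Add(6, Mul(146, Pow(-106, 2)))) = Add(10026, Add(6, Mul(146, 11236))) = Add(10026, Add(6, 1640456)) = Add(10026, 1640462) = 1650488)
Mul(Add(2603, X), Pow(Add(-30823, 42434), -1)) = Mul(Add(2603, 1650488), Pow(Add(-30823, 42434), -1)) = Mul(1653091, Pow(11611, -1)) = Mul(1653091, Rational(1, 11611)) = Rational(1653091, 11611)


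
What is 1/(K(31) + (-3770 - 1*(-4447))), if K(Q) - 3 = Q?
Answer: 1/711 ≈ 0.0014065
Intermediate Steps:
K(Q) = 3 + Q
1/(K(31) + (-3770 - 1*(-4447))) = 1/((3 + 31) + (-3770 - 1*(-4447))) = 1/(34 + (-3770 + 4447)) = 1/(34 + 677) = 1/711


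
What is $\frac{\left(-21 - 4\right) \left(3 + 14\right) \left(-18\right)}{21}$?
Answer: $\frac{2550}{7} \approx 364.29$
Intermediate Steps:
$\frac{\left(-21 - 4\right) \left(3 + 14\right) \left(-18\right)}{21} = \left(-25\right) 17 \left(-18\right) \frac{1}{21} = \left(-425\right) \left(-18\right) \frac{1}{21} = 7650 \cdot \frac{1}{21} = \frac{2550}{7}$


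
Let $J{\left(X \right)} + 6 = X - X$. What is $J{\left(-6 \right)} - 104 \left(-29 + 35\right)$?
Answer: $-630$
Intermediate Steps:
$J{\left(X \right)} = -6$ ($J{\left(X \right)} = -6 + \left(X - X\right) = -6 + 0 = -6$)
$J{\left(-6 \right)} - 104 \left(-29 + 35\right) = -6 - 104 \left(-29 + 35\right) = -6 - 624 = -630$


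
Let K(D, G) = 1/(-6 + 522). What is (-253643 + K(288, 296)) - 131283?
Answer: -198621815/516 ≈ -3.8493e+5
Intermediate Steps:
K(D, G) = 1/516
(-253643 + K(288, 296)) - 131283 = (-253643 + 1/516) - 131283 = -130879787/516 - 131283 = -198621815/516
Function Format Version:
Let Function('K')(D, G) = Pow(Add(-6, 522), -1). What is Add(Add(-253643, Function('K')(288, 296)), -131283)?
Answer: Rational(-198621815, 516) ≈ -3.8493e+5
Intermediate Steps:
Function('K')(D, G) = Rational(1, 516) (Function('K')(D, G) = Pow(516, -1) = Rational(1, 516))
Add(Add(-253643, Function('K')(288, 296)), -131283) = Add(Add(-253643, Rational(1, 516)), -131283) = Add(Rational(-130879787, 516), -131283) = Rational(-198621815, 516)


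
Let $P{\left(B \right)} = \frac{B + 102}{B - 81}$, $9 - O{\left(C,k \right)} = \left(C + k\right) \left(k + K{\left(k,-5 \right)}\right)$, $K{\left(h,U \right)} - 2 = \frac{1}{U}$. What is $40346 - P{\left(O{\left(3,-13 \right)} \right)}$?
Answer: $\frac{7423663}{184} \approx 40346.0$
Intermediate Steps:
$K{\left(h,U \right)} = 2 + \frac{1}{U}$
$O{\left(C,k \right)} = 9 - \left(\frac{9}{5} + k\right) \left(C + k\right)$ ($O{\left(C,k \right)} = 9 - \left(C + k\right) \left(k + \left(2 + \frac{1}{-5}\right)\right) = 9 - \left(C + k\right) \left(k + \left(2 - \frac{1}{5}\right)\right) = 9 - \left(C + k\right) \left(k + \frac{9}{5}\right) = 9 - \left(C + k\right) \left(\frac{9}{5} + k\right) = 9 - \left(\frac{9}{5} + k\right) \left(C + k\right)$)
$P{\left(B \right)} = \frac{102 + B}{-81 + B}$
$40346 - P{\left(O{\left(3,-13 \right)} \right)} = 40346 - \frac{102 - \left(142 - 39\right)}{-81 - \left(142 - 39\right)} = 40346 - \frac{102 + \left(9 - 169 - \frac{27}{5} + \frac{117}{5} + 39\right)}{-81 + \left(9 - 169 - \frac{27}{5} + \frac{117}{5} + 39\right)} = 40346 - \frac{102 - 103}{-81 - 103} = 40346 - \frac{1}{-184} \left(-1\right) = 40346 - \left(- \frac{1}{184}\right) \left(-1\right) = 40346 - \frac{1}{184} = \frac{7423663}{184}$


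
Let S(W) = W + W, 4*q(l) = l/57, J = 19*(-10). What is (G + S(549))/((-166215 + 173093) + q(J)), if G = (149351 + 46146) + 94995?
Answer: 1749540/41263 ≈ 42.400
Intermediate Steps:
J = -190
q(l) = l/228 (q(l) = (l/57)/4 = l/228)
G = 290492 (G = 195497 + 94995 = 290492)
S(W) = 2*W
(G + S(549))/((-166215 + 173093) + q(J)) = (290492 + 2*549)/((-166215 + 173093) + (1/228)*(-190)) = (290492 + 1098)/(6878 - ⅚) = 291590/(41263/6) = 291590*(6/41263) = 1749540/41263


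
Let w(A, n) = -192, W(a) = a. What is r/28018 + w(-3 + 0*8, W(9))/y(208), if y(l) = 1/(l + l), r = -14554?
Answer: -1118934125/14009 ≈ -79873.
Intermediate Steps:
y(l) = 1/(2*l)
r/28018 + w(-3 + 0*8, W(9))/y(208) = -14554/28018 - 192/((1/2)/208) = -14554*1/28018 - 192/((1/2)*(1/208)) = -7277/14009 - 192/1/416 = -7277/14009 - 192*416 = -7277/14009 - 79872 = -1118934125/14009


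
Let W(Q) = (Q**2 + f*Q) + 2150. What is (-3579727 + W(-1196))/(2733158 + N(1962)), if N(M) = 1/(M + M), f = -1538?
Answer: -1207465812/10724911993 ≈ -0.11259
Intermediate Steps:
W(Q) = 2150 + Q**2 - 1538*Q (W(Q) = (Q**2 - 1538*Q) + 2150 = 2150 + Q**2 - 1538*Q)
N(M) = 1/(2*M)
(-3579727 + W(-1196))/(2733158 + N(1962)) = (-3579727 + (2150 + (-1196)**2 - 1538*(-1196)))/(2733158 + (1/2)/1962) = (-3579727 + (2150 + 1430416 + 1839448))/(2733158 + (1/2)*(1/1962)) = (-3579727 + 3272014)/(2733158 + 1/3924) = -307713/10724911993/3924 = -307713*3924/10724911993 = -1207465812/10724911993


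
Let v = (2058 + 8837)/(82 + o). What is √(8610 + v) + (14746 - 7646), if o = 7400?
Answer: 7100 + √482072106030/7482 ≈ 7192.8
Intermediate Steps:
v = 10895/7482 (v = (2058 + 8837)/(82 + 7400) = 10895/7482 ≈ 1.4562)
√(8610 + v) + (14746 - 7646) = √(8610 + 10895/7482) + (14746 - 7646) = √(64430915/7482) + 7100 = √482072106030/7482 + 7100 = 7100 + √482072106030/7482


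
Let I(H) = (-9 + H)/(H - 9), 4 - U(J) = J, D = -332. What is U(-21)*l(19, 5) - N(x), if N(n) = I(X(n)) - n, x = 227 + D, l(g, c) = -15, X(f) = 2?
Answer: -481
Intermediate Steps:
U(J) = 4 - J
x = -105 (x = 227 - 332 = -105)
I(H) = 1 (I(H) = (-9 + H)/(-9 + H) = 1)
N(n) = 1 - n
U(-21)*l(19, 5) - N(x) = (4 - 1*(-21))*(-15) - (1 - 1*(-105)) = (4 + 21)*(-15) - (1 + 105) = 25*(-15) - 1*106 = -375 - 106 = -481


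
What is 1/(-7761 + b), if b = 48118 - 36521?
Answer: 1/3836 ≈ 0.00026069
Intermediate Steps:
b = 11597
1/(-7761 + b) = 1/(-7761 + 11597) = 1/3836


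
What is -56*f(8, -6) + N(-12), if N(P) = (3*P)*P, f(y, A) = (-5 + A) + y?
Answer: 600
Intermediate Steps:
f(y, A) = -5 + A + y
N(P) = 3*P²
-56*f(8, -6) + N(-12) = -56*(-5 - 6 + 8) + 3*(-12)² = -56*(-3) + 3*144 = 168 + 432 = 600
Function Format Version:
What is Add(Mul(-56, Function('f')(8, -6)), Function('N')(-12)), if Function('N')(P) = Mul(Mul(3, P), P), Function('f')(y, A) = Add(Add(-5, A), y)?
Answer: 600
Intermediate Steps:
Function('f')(y, A) = Add(-5, A, y)
Function('N')(P) = Mul(3, Pow(P, 2))
Add(Mul(-56, Function('f')(8, -6)), Function('N')(-12)) = Add(Mul(-56, Add(-5, -6, 8)), Mul(3, Pow(-12, 2))) = Add(Mul(-56, -3), Mul(3, 144)) = Add(168, 432) = 600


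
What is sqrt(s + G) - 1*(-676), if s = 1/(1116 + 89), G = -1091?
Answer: 676 + I*sqrt(1584158070)/1205 ≈ 676.0 + 33.03*I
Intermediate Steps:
s = 1/1205 ≈ 0.00082988
sqrt(s + G) - 1*(-676) = sqrt(1/1205 - 1091) - 1*(-676) = sqrt(-1314654/1205) + 676 = I*sqrt(1584158070)/1205 + 676 = 676 + I*sqrt(1584158070)/1205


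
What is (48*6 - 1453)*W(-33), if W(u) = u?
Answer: 38445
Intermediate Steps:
(48*6 - 1453)*W(-33) = (48*6 - 1453)*(-33) = (288 - 1453)*(-33) = -1165*(-33) = 38445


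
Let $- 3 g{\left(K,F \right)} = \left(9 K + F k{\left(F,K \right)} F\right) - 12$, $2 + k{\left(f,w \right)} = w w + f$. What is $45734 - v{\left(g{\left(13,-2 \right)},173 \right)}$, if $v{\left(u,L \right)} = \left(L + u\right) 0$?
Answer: $45734$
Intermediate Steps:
$k{\left(f,w \right)} = -2 + f + w^{2}$ ($k{\left(f,w \right)} = -2 + \left(w w + f\right) = -2 + \left(w^{2} + f\right) = -2 + \left(f + w^{2}\right) = -2 + f + w^{2}$)
$g{\left(K,F \right)} = 4 - 3 K - \frac{F^{2} \left(-2 + F + K^{2}\right)}{3}$ ($g{\left(K,F \right)} = - \frac{\left(9 K + F \left(-2 + F + K^{2}\right) F\right) - 12}{3} = - \frac{\left(9 K + F^{2} \left(-2 + F + K^{2}\right)\right) - 12}{3} = - \frac{-12 + 9 K + F^{2} \left(-2 + F + K^{2}\right)}{3} = 4 - 3 K - \frac{F^{2} \left(-2 + F + K^{2}\right)}{3}$)
$v{\left(u,L \right)} = 0$
$45734 - v{\left(g{\left(13,-2 \right)},173 \right)} = 45734 - 0 = 45734 + 0 = 45734$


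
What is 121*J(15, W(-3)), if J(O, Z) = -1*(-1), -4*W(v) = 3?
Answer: 121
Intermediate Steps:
W(v) = -¾ (W(v) = -¼*3 = -¾)
J(O, Z) = 1
121*J(15, W(-3)) = 121*1 = 121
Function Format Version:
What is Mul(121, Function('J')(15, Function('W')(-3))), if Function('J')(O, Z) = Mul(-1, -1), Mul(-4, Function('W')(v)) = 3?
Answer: 121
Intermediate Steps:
Function('W')(v) = Rational(-3, 4) (Function('W')(v) = Mul(Rational(-1, 4), 3) = Rational(-3, 4))
Function('J')(O, Z) = 1
Mul(121, Function('J')(15, Function('W')(-3))) = Mul(121, 1) = 121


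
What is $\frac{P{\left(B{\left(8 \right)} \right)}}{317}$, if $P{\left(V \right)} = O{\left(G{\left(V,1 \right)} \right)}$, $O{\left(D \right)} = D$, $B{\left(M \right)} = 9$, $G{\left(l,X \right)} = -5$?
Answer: $- \frac{5}{317} \approx -0.015773$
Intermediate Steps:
$P{\left(V \right)} = -5$
$\frac{P{\left(B{\left(8 \right)} \right)}}{317} = - \frac{5}{317}$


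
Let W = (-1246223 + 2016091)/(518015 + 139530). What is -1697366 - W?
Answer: -1116095296338/657545 ≈ -1.6974e+6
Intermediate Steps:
W = 769868/657545 ≈ 1.1708
-1697366 - W = -1697366 - 1*769868/657545 = -1697366 - 769868/657545 = -1116095296338/657545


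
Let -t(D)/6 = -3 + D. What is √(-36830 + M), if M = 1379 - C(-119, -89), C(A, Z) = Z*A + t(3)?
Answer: I*√46042 ≈ 214.57*I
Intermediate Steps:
t(D) = 18 - 6*D (t(D) = -6*(-3 + D) = 18 - 6*D)
C(A, Z) = A*Z (C(A, Z) = Z*A + (18 - 6*3) = A*Z + (18 - 18) = A*Z + 0 = A*Z)
M = -9212 (M = 1379 - (-119)*(-89) = 1379 - 1*10591 = 1379 - 10591 = -9212)
√(-36830 + M) = √(-36830 - 9212) = √(-46042) = I*√46042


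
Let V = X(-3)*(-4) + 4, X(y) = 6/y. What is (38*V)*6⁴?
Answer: 590976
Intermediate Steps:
V = 12 (V = (6/(-3))*(-4) + 4 = (6*(-⅓))*(-4) + 4 = -2*(-4) + 4 = 8 + 4 = 12)
(38*V)*6⁴ = (38*12)*6⁴ = 456*1296 = 590976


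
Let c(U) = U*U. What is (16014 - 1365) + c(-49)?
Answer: 17050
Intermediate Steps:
c(U) = U²
(16014 - 1365) + c(-49) = (16014 - 1365) + (-49)² = 14649 + 2401 = 17050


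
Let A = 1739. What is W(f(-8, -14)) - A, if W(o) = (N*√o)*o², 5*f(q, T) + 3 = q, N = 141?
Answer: -1739 + 17061*I*√55/125 ≈ -1739.0 + 1012.2*I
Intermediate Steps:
f(q, T) = -⅗ + q/5
W(o) = 141*o^(5/2) (W(o) = (141*√o)*o² = 141*o^(5/2))
W(f(-8, -14)) - A = 141*(-⅗ + (⅕)*(-8))^(5/2) - 1*1739 = 141*(-⅗ - 8/5)^(5/2) - 1739 = 141*(-11/5)^(5/2) - 1739 = 141*(121*I*√55/125) - 1739 = 17061*I*√55/125 - 1739 = -1739 + 17061*I*√55/125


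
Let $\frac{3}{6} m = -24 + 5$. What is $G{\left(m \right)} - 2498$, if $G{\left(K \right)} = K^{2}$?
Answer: $-1054$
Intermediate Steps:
$m = -38$ ($m = 2 \left(-24 + 5\right) = 2 \left(-19\right) = -38$)
$G{\left(m \right)} - 2498 = \left(-38\right)^{2} - 2498 = 1444 - 2498 = -1054$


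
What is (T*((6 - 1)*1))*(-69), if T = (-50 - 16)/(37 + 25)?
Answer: 11385/31 ≈ 367.26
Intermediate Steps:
T = -33/31 (T = -66/62 = -66*1/62 = -33/31 ≈ -1.0645)
(T*((6 - 1)*1))*(-69) = -33*(6 - 1)/31*(-69) = -165/31*(-69) = 11385/31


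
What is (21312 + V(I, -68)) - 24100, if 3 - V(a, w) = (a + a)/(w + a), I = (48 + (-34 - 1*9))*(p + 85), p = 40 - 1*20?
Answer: -1273795/457 ≈ -2787.3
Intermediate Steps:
p = 20 (p = 40 - 20 = 20)
I = 525 (I = (48 + (-34 - 1*9))*(20 + 85) = (48 + (-34 - 9))*105 = (48 - 43)*105 = 5*105 = 525)
V(a, w) = 3 - 2*a/(a + w) (V(a, w) = 3 - (a + a)/(w + a) = 3 - 2*a/(a + w))
(21312 + V(I, -68)) - 24100 = (21312 + (525 + 3*(-68))/(525 - 68)) - 24100 = (21312 + (525 - 204)/457) - 24100 = (21312 + (1/457)*321) - 24100 = (21312 + 321/457) - 24100 = 9739905/457 - 24100 = -1273795/457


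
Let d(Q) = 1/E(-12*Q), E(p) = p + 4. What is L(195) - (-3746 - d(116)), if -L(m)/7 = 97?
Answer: 4256995/1388 ≈ 3067.0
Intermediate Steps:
L(m) = -679 (L(m) = -7*97 = -679)
E(p) = 4 + p
d(Q) = 1/(4 - 12*Q)
L(195) - (-3746 - d(116)) = -679 - (-3746 - (-1)/(-4 + 12*116)) = -679 - (-3746 - (-1)/(-4 + 1392)) = -679 - (-3746 - (-1)/1388) = -679 - (-3746 - 1*(-1/1388)) = -679 - (-3746 + 1/1388) = -679 - 1*(-5199447/1388) = -679 + 5199447/1388 = 4256995/1388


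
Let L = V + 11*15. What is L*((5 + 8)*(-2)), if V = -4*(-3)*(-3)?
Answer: -3354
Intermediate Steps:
V = -36 (V = 12*(-3) = -36)
L = 129 (L = -36 + 11*15 = -36 + 165 = 129)
L*((5 + 8)*(-2)) = 129*((5 + 8)*(-2)) = 129*(13*(-2)) = 129*(-26) = -3354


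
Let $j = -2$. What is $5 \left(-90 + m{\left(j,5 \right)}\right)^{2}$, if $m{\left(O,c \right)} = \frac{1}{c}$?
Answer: $\frac{201601}{5} \approx 40320.0$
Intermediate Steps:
$5 \left(-90 + m{\left(j,5 \right)}\right)^{2} = 5 \left(-90 + \frac{1}{5}\right)^{2} = 5 \left(- \frac{449}{5}\right)^{2} = 5 \cdot \frac{201601}{25} = \frac{201601}{5}$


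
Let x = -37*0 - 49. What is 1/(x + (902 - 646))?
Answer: 1/207 ≈ 0.0048309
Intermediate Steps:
x = -49 (x = 0 - 49 = -49)
1/(x + (902 - 646)) = 1/(-49 + (902 - 646)) = 1/(-49 + 256) = 1/207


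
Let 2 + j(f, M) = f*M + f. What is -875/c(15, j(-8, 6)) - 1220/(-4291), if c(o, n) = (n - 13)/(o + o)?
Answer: 112725370/304661 ≈ 370.00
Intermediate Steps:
j(f, M) = -2 + f + M*f (j(f, M) = -2 + (f*M + f) = -2 + (M*f + f) = -2 + (f + M*f) = -2 + f + M*f)
c(o, n) = (-13 + n)/(2*o) (c(o, n) = (-13 + n)/((2*o)) = (-13 + n)*(1/(2*o)) = (-13 + n)/(2*o))
-875/c(15, j(-8, 6)) - 1220/(-4291) = -875*30/(-13 + (-2 - 8 + 6*(-8))) - 1220/(-4291) = -875*30/(-13 + (-2 - 8 - 48)) - 1220*(-1/4291) = -875*30/(-13 - 58) + 1220/4291 = -875/((1/2)*(1/15)*(-71)) + 1220/4291 = -875/(-71/30) + 1220/4291 = -875*(-30/71) + 1220/4291 = 26250/71 + 1220/4291 = 112725370/304661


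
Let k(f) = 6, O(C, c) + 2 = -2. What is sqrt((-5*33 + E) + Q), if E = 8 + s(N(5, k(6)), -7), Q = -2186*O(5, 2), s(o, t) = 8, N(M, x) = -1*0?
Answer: 3*sqrt(955) ≈ 92.709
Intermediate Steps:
O(C, c) = -4 (O(C, c) = -2 - 2 = -4)
N(M, x) = 0
Q = 8744 (Q = -2186*(-4) = 8744)
E = 16 (E = 8 + 8 = 16)
sqrt((-5*33 + E) + Q) = sqrt((-5*33 + 16) + 8744) = sqrt((-165 + 16) + 8744) = sqrt(-149 + 8744) = sqrt(8595) = 3*sqrt(955)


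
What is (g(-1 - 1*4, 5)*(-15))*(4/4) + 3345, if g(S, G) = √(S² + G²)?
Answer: 3345 - 75*√2 ≈ 3238.9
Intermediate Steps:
g(S, G) = √(G² + S²)
(g(-1 - 1*4, 5)*(-15))*(4/4) + 3345 = (√(5² + (-1 - 1*4)²)*(-15))*(4/4) + 3345 = (√(25 + (-1 - 4)²)*(-15))*(4*(¼)) + 3345 = (√(25 + (-5)²)*(-15))*1 + 3345 = (√(25 + 25)*(-15))*1 + 3345 = (√50*(-15))*1 + 3345 = ((5*√2)*(-15))*1 + 3345 = -75*√2*1 + 3345 = -75*√2 + 3345 = 3345 - 75*√2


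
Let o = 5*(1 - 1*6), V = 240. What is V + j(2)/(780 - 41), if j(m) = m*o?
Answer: 177310/739 ≈ 239.93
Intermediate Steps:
o = -25 (o = 5*(1 - 6) = 5*(-5) = -25)
j(m) = -25*m (j(m) = m*(-25) = -25*m)
V + j(2)/(780 - 41) = 240 + (-25*2)/(780 - 41) = 240 - 50/739 = 177310/739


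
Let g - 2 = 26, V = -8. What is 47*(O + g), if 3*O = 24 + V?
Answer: 4700/3 ≈ 1566.7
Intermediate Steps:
g = 28 (g = 2 + 26 = 28)
O = 16/3 (O = (24 - 8)/3 = (1/3)*16 = 16/3 ≈ 5.3333)
47*(O + g) = 47*(16/3 + 28) = 47*(100/3) = 4700/3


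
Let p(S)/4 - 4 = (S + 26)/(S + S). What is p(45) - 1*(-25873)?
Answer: 1165147/45 ≈ 25892.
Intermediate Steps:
p(S) = 16 + 2*(26 + S)/S (p(S) = 16 + 4*((S + 26)/(S + S)) = 16 + 4*((26 + S)/((2*S))) = 16 + 4*((26 + S)*(1/(2*S))) = 16 + 4*((26 + S)/(2*S)) = 16 + 2*(26 + S)/S)
p(45) - 1*(-25873) = (18 + 52/45) - 1*(-25873) = (18 + 52*(1/45)) + 25873 = (18 + 52/45) + 25873 = 862/45 + 25873 = 1165147/45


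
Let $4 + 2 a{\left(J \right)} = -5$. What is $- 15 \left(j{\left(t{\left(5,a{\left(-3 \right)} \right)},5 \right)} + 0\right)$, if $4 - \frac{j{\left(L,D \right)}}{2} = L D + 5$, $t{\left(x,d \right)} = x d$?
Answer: $-3345$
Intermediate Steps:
$a{\left(J \right)} = - \frac{9}{2}$ ($a{\left(J \right)} = -2 + \frac{1}{2} \left(-5\right) = -2 - \frac{5}{2} = - \frac{9}{2}$)
$t{\left(x,d \right)} = d x$
$j{\left(L,D \right)} = -2 - 2 D L$ ($j{\left(L,D \right)} = 8 - 2 \left(L D + 5\right) = 8 - 2 \left(D L + 5\right) = 8 - 2 \left(5 + D L\right) = 8 - \left(10 + 2 D L\right) = -2 - 2 D L$)
$- 15 \left(j{\left(t{\left(5,a{\left(-3 \right)} \right)},5 \right)} + 0\right) = - 15 \left(\left(-2 - 10 \left(\left(- \frac{9}{2}\right) 5\right)\right) + 0\right) = - 15 \left(\left(-2 - 10 \left(- \frac{45}{2}\right)\right) + 0\right) = - 15 \left(\left(-2 + 225\right) + 0\right) = - 15 \left(223 + 0\right) = \left(-15\right) 223 = -3345$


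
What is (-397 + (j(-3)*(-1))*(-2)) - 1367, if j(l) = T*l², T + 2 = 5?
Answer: -1710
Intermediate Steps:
T = 3 (T = -2 + 5 = 3)
j(l) = 3*l²
(-397 + (j(-3)*(-1))*(-2)) - 1367 = (-397 + ((3*(-3)²)*(-1))*(-2)) - 1367 = (-397 + ((3*9)*(-1))*(-2)) - 1367 = (-397 + (27*(-1))*(-2)) - 1367 = (-397 - 27*(-2)) - 1367 = (-397 + 54) - 1367 = -343 - 1367 = -1710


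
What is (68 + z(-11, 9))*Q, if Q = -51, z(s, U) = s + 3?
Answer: -3060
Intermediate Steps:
z(s, U) = 3 + s
(68 + z(-11, 9))*Q = (68 + (3 - 11))*(-51) = (68 - 8)*(-51) = 60*(-51) = -3060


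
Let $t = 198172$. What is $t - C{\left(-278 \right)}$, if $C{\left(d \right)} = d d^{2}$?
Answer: $21683124$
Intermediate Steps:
$C{\left(d \right)} = d^{3}$
$t - C{\left(-278 \right)} = 198172 - \left(-278\right)^{3} = 198172 - -21484952 = 198172 + 21484952 = 21683124$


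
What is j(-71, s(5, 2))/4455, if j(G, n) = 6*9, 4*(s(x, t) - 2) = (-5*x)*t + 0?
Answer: 2/165 ≈ 0.012121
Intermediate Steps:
s(x, t) = 2 - 5*t*x/4 (s(x, t) = 2 + ((-5*x)*t + 0)/4 = 2 + (-5*t*x + 0)/4 = 2 + (-5*t*x)/4 = 2 - 5*t*x/4)
j(G, n) = 54
j(-71, s(5, 2))/4455 = 54/4455 = 54*(1/4455) = 2/165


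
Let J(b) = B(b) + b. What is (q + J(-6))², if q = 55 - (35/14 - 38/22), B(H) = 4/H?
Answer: 9853321/4356 ≈ 2262.0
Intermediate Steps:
J(b) = b + 4/b (J(b) = 4/b + b = b + 4/b)
q = 1193/22 (q = 55 - (35*(1/14) - 38*1/22) = 55 - (5/2 - 19/11) = 55 - 1*17/22 = 55 - 17/22 = 1193/22 ≈ 54.227)
(q + J(-6))² = (1193/22 + (-6 + 4/(-6)))² = (1193/22 + (-6 + 4*(-⅙)))² = (1193/22 + (-6 - ⅔))² = (1193/22 - 20/3)² = (3139/66)² = 9853321/4356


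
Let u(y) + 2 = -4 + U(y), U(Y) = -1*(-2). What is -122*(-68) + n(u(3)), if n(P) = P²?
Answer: 8312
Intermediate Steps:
U(Y) = 2
u(y) = -4 (u(y) = -2 + (-4 + 2) = -2 - 2 = -4)
-122*(-68) + n(u(3)) = -122*(-68) + (-4)² = 8296 + 16 = 8312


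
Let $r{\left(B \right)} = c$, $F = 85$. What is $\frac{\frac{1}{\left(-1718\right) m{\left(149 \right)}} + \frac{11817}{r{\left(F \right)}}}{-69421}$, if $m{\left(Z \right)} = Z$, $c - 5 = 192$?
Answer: $- \frac{3024939097}{3500793705134} \approx -0.00086407$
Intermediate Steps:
$c = 197$ ($c = 5 + 192 = 197$)
$r{\left(B \right)} = 197$
$\frac{\frac{1}{\left(-1718\right) m{\left(149 \right)}} + \frac{11817}{r{\left(F \right)}}}{-69421} = \frac{\frac{1}{\left(-1718\right) 149} + \frac{11817}{197}}{-69421} = \left(\left(- \frac{1}{1718}\right) \frac{1}{149} + 11817 \cdot \frac{1}{197}\right) \left(- \frac{1}{69421}\right) = \left(- \frac{1}{255982} + \frac{11817}{197}\right) \left(- \frac{1}{69421}\right) = \frac{3024939097}{50428454} \left(- \frac{1}{69421}\right) = - \frac{3024939097}{3500793705134}$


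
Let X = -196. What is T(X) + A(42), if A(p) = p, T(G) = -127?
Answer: -85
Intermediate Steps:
T(X) + A(42) = -127 + 42 = -85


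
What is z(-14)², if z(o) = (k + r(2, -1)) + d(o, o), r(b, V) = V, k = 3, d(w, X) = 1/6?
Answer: 169/36 ≈ 4.6944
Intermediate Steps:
d(w, X) = ⅙
z(o) = 13/6 (z(o) = (3 - 1) + ⅙ = 2 + ⅙ = 13/6)
z(-14)² = (13/6)² = 169/36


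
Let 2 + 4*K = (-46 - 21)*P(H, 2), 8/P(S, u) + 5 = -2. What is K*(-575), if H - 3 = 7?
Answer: -150075/14 ≈ -10720.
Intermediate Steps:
H = 10 (H = 3 + 7 = 10)
P(S, u) = -8/7 (P(S, u) = 8/(-5 - 2) = 8/(-7) = 8*(-1/7) = -8/7)
K = 261/14 (K = -1/2 + ((-46 - 21)*(-8/7))/4 = -1/2 + (-67*(-8/7))/4 = -1/2 + (1/4)*(536/7) = -1/2 + 134/7 = 261/14 ≈ 18.643)
K*(-575) = (261/14)*(-575) = -150075/14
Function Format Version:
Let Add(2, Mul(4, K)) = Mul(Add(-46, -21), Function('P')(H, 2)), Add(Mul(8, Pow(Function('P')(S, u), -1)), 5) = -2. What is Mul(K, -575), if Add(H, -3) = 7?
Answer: Rational(-150075, 14) ≈ -10720.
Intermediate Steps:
H = 10 (H = Add(3, 7) = 10)
Function('P')(S, u) = Rational(-8, 7) (Function('P')(S, u) = Mul(8, Pow(Add(-5, -2), -1)) = Mul(8, Pow(-7, -1)) = Mul(8, Rational(-1, 7)) = Rational(-8, 7))
K = Rational(261, 14) (K = Add(Rational(-1, 2), Mul(Rational(1, 4), Mul(Add(-46, -21), Rational(-8, 7)))) = Add(Rational(-1, 2), Mul(Rational(1, 4), Mul(-67, Rational(-8, 7)))) = Add(Rational(-1, 2), Mul(Rational(1, 4), Rational(536, 7))) = Add(Rational(-1, 2), Rational(134, 7)) = Rational(261, 14) ≈ 18.643)
Mul(K, -575) = Mul(Rational(261, 14), -575) = Rational(-150075, 14)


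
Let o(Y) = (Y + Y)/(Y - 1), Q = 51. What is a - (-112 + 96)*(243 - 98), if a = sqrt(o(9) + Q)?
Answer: 2320 + sqrt(213)/2 ≈ 2327.3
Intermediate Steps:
o(Y) = 2*Y/(-1 + Y) (o(Y) = (2*Y)/(-1 + Y) = 2*Y/(-1 + Y))
a = sqrt(213)/2 (a = sqrt(2*9/(-1 + 9) + 51) = sqrt(2*9/8 + 51) = sqrt(2*9*(1/8) + 51) = sqrt(9/4 + 51) = sqrt(213/4) = sqrt(213)/2 ≈ 7.2973)
a - (-112 + 96)*(243 - 98) = sqrt(213)/2 - (-112 + 96)*(243 - 98) = sqrt(213)/2 - (-16)*145 = sqrt(213)/2 - 1*(-2320) = sqrt(213)/2 + 2320 = 2320 + sqrt(213)/2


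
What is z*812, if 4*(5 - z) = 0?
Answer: 4060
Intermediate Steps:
z = 5 (z = 5 - 1/4*0 = 5 + 0 = 5)
z*812 = 5*812 = 4060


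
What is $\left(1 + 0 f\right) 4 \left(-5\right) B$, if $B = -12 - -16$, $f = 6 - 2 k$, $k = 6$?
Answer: $-80$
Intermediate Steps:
$f = -6$ ($f = 6 - 12 = -6$)
$B = 4$ ($B = -12 + 16 = 4$)
$\left(1 + 0 f\right) 4 \left(-5\right) B = \left(1 + 0 \left(-6\right)\right) 4 \left(-5\right) 4 = \left(1 + 0\right) \left(-20\right) 4 = 1 \left(-20\right) 4 = \left(-20\right) 4 = -80$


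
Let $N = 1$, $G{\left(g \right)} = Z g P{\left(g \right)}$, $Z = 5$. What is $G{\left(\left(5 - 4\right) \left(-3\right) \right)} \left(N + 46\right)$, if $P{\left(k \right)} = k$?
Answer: $2115$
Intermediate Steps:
$G{\left(g \right)} = 5 g^{2}$ ($G{\left(g \right)} = 5 g g = 5 g^{2}$)
$G{\left(\left(5 - 4\right) \left(-3\right) \right)} \left(N + 46\right) = 5 \left(\left(5 - 4\right) \left(-3\right)\right)^{2} \left(1 + 46\right) = 5 \left(1 \left(-3\right)\right)^{2} \cdot 47 = 5 \left(-3\right)^{2} \cdot 47 = 5 \cdot 9 \cdot 47 = 45 \cdot 47 = 2115$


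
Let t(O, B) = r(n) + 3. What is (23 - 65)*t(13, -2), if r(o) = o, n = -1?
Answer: -84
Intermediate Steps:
t(O, B) = 2 (t(O, B) = -1 + 3 = 2)
(23 - 65)*t(13, -2) = (23 - 65)*2 = -42*2 = -84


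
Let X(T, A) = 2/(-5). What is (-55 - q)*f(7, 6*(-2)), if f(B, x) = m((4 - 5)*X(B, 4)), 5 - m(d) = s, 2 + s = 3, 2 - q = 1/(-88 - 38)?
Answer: -14366/63 ≈ -228.03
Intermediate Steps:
X(T, A) = -⅖ (X(T, A) = 2*(-⅕) = -⅖)
q = 253/126 (q = 2 - 1/(-88 - 38) = 2 - 1/(-126) = 2 - 1*(-1/126) = 2 + 1/126 = 253/126 ≈ 2.0079)
s = 1 (s = -2 + 3 = 1)
m(d) = 4 (m(d) = 5 - 1*1 = 5 - 1 = 4)
f(B, x) = 4
(-55 - q)*f(7, 6*(-2)) = (-55 - 1*253/126)*4 = (-55 - 253/126)*4 = -7183/126*4 = -14366/63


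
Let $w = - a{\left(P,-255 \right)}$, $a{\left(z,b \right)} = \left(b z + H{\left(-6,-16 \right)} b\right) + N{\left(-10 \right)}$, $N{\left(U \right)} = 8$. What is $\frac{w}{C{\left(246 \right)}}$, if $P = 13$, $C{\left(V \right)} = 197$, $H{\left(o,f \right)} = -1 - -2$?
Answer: $\frac{3562}{197} \approx 18.081$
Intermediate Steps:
$H{\left(o,f \right)} = 1$ ($H{\left(o,f \right)} = -1 + 2 = 1$)
$a{\left(z,b \right)} = 8 + b + b z$ ($a{\left(z,b \right)} = \left(b z + 1 b\right) + 8 = \left(b z + b\right) + 8 = \left(b + b z\right) + 8 = 8 + b + b z$)
$w = 3562$ ($w = - (8 - 255 - 3315) = \left(-1\right) \left(-3562\right) = 3562$)
$\frac{w}{C{\left(246 \right)}} = \frac{3562}{197}$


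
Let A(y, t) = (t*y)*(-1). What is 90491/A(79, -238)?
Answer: 5323/1106 ≈ 4.8128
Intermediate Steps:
A(y, t) = -t*y
90491/A(79, -238) = 90491/((-1*(-238)*79)) = 90491/18802 = 90491*(1/18802) = 5323/1106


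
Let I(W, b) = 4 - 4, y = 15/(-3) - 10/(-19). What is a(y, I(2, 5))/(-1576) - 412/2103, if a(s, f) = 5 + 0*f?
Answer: -659827/3314328 ≈ -0.19908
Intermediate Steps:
y = -85/19 (y = 15*(-1/3) - 10*(-1/19) = -5 + 10/19 = -85/19 ≈ -4.4737)
I(W, b) = 0
a(s, f) = 5 (a(s, f) = 5 + 0 = 5)
a(y, I(2, 5))/(-1576) - 412/2103 = 5/(-1576) - 412/2103 = 5*(-1/1576) - 412*1/2103 = -5/1576 - 412/2103 = -659827/3314328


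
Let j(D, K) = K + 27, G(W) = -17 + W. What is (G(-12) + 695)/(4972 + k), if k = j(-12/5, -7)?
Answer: 111/832 ≈ 0.13341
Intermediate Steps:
j(D, K) = 27 + K
k = 20 (k = 27 - 7 = 20)
(G(-12) + 695)/(4972 + k) = ((-17 - 12) + 695)/(4972 + 20) = (-29 + 695)/4992 = 666*(1/4992) = 111/832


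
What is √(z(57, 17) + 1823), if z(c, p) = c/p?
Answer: 2*√131954/17 ≈ 42.736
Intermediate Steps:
√(z(57, 17) + 1823) = √(57/17 + 1823) = √(31048/17) = 2*√131954/17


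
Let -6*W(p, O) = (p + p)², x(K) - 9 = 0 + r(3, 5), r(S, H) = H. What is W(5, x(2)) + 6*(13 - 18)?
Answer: -140/3 ≈ -46.667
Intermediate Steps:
x(K) = 14 (x(K) = 9 + (0 + 5) = 9 + 5 = 14)
W(p, O) = -2*p²/3 (W(p, O) = -(p + p)²/6 = -4*p²/6 = -2*p²/3)
W(5, x(2)) + 6*(13 - 18) = -⅔*5² + 6*(13 - 18) = -⅔*25 + 6*(-5) = -50/3 - 30 = -140/3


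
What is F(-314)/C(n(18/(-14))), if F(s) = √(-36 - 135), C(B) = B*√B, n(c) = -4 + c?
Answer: -21*√4921/1369 ≈ -1.0761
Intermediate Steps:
C(B) = B^(3/2)
F(s) = 3*I*√19 (F(s) = √(-171) = 3*I*√19)
F(-314)/C(n(18/(-14))) = (3*I*√19)/((-4 + 18/(-14))^(3/2)) = (3*I*√19)/((-4 + 18*(-1/14))^(3/2)) = (3*I*√19)/((-4 - 9/7)^(3/2)) = (3*I*√19)/((-37/7)^(3/2)) = (3*I*√19)/((-37*I*√259/49)) = (3*I*√19)*(7*I*√259/1369) = -21*√4921/1369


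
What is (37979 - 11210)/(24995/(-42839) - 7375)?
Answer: -1146757191/315962620 ≈ -3.6294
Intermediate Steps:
(37979 - 11210)/(24995/(-42839) - 7375) = 26769/(24995*(-1/42839) - 7375) = 26769/(-24995/42839 - 7375) = 26769/(-315962620/42839) = 26769*(-42839/315962620) = -1146757191/315962620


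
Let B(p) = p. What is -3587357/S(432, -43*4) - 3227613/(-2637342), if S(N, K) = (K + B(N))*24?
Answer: -174832351481/304759520 ≈ -573.67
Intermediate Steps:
S(N, K) = 24*K + 24*N (S(N, K) = (K + N)*24 = 24*K + 24*N)
-3587357/S(432, -43*4) - 3227613/(-2637342) = -3587357/(24*(-43*4) + 24*432) - 3227613/(-2637342) = -3587357/(24*(-172) + 10368) - 3227613*(-1/2637342) = -3587357/(-4128 + 10368) + 1075871/879114 = -3587357/6240 + 1075871/879114 = -174832351481/304759520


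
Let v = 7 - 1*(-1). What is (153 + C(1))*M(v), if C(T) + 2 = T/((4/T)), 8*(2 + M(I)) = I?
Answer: -605/4 ≈ -151.25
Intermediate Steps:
v = 8 (v = 7 + 1 = 8)
M(I) = -2 + I/8
C(T) = -2 + T²/4 (C(T) = -2 + T/((4/T)) = -2 + T*(T/4) = -2 + T²/4)
(153 + C(1))*M(v) = (153 + (-2 + (¼)*1²))*(-2 + (⅛)*8) = (153 + (-2 + (¼)*1))*(-2 + 1) = (153 + (-2 + ¼))*(-1) = (153 - 7/4)*(-1) = (605/4)*(-1) = -605/4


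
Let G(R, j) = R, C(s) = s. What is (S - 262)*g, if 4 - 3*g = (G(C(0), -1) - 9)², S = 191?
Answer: 5467/3 ≈ 1822.3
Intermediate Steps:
g = -77/3 (g = 4/3 - (0 - 9)²/3 = 4/3 - ⅓*(-9)² = 4/3 - ⅓*81 = 4/3 - 27 = -77/3 ≈ -25.667)
(S - 262)*g = (191 - 262)*(-77/3) = -71*(-77/3) = 5467/3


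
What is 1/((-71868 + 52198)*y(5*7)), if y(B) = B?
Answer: -1/688450 ≈ -1.4525e-6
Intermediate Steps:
1/((-71868 + 52198)*y(5*7)) = 1/((-71868 + 52198)*((5*7))) = 1/(-19670*35) = -1/19670*1/35 = -1/688450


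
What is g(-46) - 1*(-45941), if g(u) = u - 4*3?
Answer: 45883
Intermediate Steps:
g(u) = -12 + u (g(u) = u - 12 = -12 + u)
g(-46) - 1*(-45941) = (-12 - 46) - 1*(-45941) = -58 + 45941 = 45883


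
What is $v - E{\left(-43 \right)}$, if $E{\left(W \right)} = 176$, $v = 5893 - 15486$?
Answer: $-9769$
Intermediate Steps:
$v = -9593$ ($v = 5893 - 15486 = -9593$)
$v - E{\left(-43 \right)} = -9593 - 176 = -9769$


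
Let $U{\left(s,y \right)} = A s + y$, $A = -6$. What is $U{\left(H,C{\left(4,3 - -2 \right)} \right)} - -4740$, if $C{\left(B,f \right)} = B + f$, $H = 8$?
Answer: $4701$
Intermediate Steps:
$U{\left(s,y \right)} = y - 6 s$ ($U{\left(s,y \right)} = - 6 s + y = y - 6 s$)
$U{\left(H,C{\left(4,3 - -2 \right)} \right)} - -4740 = \left(\left(4 + \left(3 - -2\right)\right) - 48\right) - -4740 = \left(\left(4 + \left(3 + 2\right)\right) - 48\right) + 4740 = \left(\left(4 + 5\right) - 48\right) + 4740 = \left(9 - 48\right) + 4740 = -39 + 4740 = 4701$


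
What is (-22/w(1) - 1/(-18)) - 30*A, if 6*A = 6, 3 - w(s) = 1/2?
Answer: -3487/90 ≈ -38.744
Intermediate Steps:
w(s) = 5/2 (w(s) = 3 - 1/2 = 3 - 1*½ = 3 - ½ = 5/2)
A = 1 (A = (⅙)*6 = 1)
(-22/w(1) - 1/(-18)) - 30*A = (-22/5/2 - 1/(-18)) - 30*1 = (-22*⅖ - 1*(-1/18)) - 30 = (-44/5 + 1/18) - 30 = -787/90 - 30 = -3487/90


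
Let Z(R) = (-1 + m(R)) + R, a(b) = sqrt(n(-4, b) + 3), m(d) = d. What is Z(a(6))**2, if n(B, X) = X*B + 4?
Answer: (1 - 2*I*sqrt(17))**2 ≈ -67.0 - 16.492*I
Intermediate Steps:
n(B, X) = 4 + B*X (n(B, X) = B*X + 4 = 4 + B*X)
a(b) = sqrt(7 - 4*b) (a(b) = sqrt((4 - 4*b) + 3) = sqrt(7 - 4*b))
Z(R) = -1 + 2*R (Z(R) = (-1 + R) + R = -1 + 2*R)
Z(a(6))**2 = (-1 + 2*sqrt(7 - 4*6))**2 = (-1 + 2*sqrt(7 - 24))**2 = (-1 + 2*sqrt(-17))**2 = (-1 + 2*(I*sqrt(17)))**2 = (-1 + 2*I*sqrt(17))**2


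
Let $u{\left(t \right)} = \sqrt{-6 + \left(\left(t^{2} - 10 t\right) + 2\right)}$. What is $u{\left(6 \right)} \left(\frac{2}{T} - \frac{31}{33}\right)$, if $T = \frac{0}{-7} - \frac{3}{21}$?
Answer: $- \frac{986 i \sqrt{7}}{33} \approx - 79.052 i$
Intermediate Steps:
$T = - \frac{1}{7}$ ($T = 0 \left(- \frac{1}{7}\right) - \frac{1}{7} = 0 - \frac{1}{7} = - \frac{1}{7} \approx -0.14286$)
$u{\left(t \right)} = \sqrt{-4 + t^{2} - 10 t}$ ($u{\left(t \right)} = \sqrt{-6 + \left(2 + t^{2} - 10 t\right)} = \sqrt{-4 + t^{2} - 10 t}$)
$u{\left(6 \right)} \left(\frac{2}{T} - \frac{31}{33}\right) = \sqrt{-4 + 6^{2} - 60} \left(\frac{2}{- \frac{1}{7}} - \frac{31}{33}\right) = \sqrt{-4 + 36 - 60} \left(2 \left(-7\right) - \frac{31}{33}\right) = \sqrt{-28} \left(-14 - \frac{31}{33}\right) = 2 i \sqrt{7} \left(- \frac{493}{33}\right) = - \frac{986 i \sqrt{7}}{33}$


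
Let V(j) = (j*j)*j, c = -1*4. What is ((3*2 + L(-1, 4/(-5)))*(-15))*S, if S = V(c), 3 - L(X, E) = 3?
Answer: 5760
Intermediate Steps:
c = -4
L(X, E) = 0 (L(X, E) = 3 - 1*3 = 3 - 3 = 0)
V(j) = j³ (V(j) = j²*j = j³)
S = -64 (S = (-4)³ = -64)
((3*2 + L(-1, 4/(-5)))*(-15))*S = ((3*2 + 0)*(-15))*(-64) = ((6 + 0)*(-15))*(-64) = (6*(-15))*(-64) = -90*(-64) = 5760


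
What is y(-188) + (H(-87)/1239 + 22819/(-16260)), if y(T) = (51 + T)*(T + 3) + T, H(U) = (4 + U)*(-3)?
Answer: 168930739993/6715380 ≈ 25156.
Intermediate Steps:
H(U) = -12 - 3*U
y(T) = T + (3 + T)*(51 + T) (y(T) = (51 + T)*(3 + T) + T = (3 + T)*(51 + T) + T = T + (3 + T)*(51 + T))
y(-188) + (H(-87)/1239 + 22819/(-16260)) = (153 + (-188)² + 55*(-188)) + ((-12 - 3*(-87))/1239 + 22819/(-16260)) = (153 + 35344 - 10340) + ((-12 + 261)*(1/1239) + 22819*(-1/16260)) = 25157 + (249*(1/1239) - 22819/16260) = 25157 + (83/413 - 22819/16260) = 25157 - 8074667/6715380 = 168930739993/6715380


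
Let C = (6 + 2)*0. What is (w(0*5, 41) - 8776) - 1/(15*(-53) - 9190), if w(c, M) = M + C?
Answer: -87218974/9985 ≈ -8735.0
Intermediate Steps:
C = 0 (C = 8*0 = 0)
w(c, M) = M (w(c, M) = M + 0 = M)
(w(0*5, 41) - 8776) - 1/(15*(-53) - 9190) = (41 - 8776) - 1/(15*(-53) - 9190) = -8735 - 1/(-795 - 9190) = -8735 - 1/(-9985) = -8735 - 1*(-1/9985) = -8735 + 1/9985 = -87218974/9985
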